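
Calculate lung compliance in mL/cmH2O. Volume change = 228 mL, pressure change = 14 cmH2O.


C = dV / dP
C = 228 / 14
C = 16.29 mL/cmH2O


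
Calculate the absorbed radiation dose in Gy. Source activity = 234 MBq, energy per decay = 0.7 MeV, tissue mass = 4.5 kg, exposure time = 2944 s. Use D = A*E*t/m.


A = 234 MBq = 2.3400e+08 Bq
E = 0.7 MeV = 1.1214e-13 J
D = A*E*t/m = 2.3400e+08*1.1214e-13*2944/4.5
D = 0.01717 Gy


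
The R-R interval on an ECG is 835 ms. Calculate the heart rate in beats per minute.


HR = 60 / RR_interval(s)
RR = 835 ms = 0.835 s
HR = 60 / 0.835 = 71.86 bpm


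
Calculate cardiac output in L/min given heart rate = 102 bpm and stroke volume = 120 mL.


CO = HR * SV
CO = 102 * 120 / 1000
CO = 12.24 L/min


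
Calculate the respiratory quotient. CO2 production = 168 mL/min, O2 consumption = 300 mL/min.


RQ = VCO2 / VO2
RQ = 168 / 300
RQ = 0.56


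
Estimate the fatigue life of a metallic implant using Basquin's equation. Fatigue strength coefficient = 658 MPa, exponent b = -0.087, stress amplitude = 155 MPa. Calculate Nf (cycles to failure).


sigma_a = sigma_f' * (2Nf)^b
2Nf = (sigma_a/sigma_f')^(1/b)
2Nf = (155/658)^(1/-0.087)
2Nf = 16488254
Nf = 8.2441e+06


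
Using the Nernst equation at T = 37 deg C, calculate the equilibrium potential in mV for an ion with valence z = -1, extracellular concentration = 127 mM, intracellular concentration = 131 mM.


E = (RT/(zF)) * ln(C_out/C_in)
T = 37 + 273.15 = 310.15 K
E = (8.314 * 310.15 / (-1 * 96485)) * ln(127/131)
E = 0.8288 mV


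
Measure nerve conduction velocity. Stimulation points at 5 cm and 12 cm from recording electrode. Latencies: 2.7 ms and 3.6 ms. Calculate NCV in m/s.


Distance = (12 - 5) / 100 = 0.07 m
dt = (3.6 - 2.7) / 1000 = 9.0000e-04 s
NCV = dist / dt = 77.78 m/s


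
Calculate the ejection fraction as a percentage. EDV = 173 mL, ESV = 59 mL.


SV = EDV - ESV = 173 - 59 = 114 mL
EF = SV/EDV * 100 = 114/173 * 100
EF = 65.9%


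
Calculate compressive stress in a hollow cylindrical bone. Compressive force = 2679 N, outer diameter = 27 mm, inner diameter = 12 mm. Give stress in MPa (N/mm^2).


A = pi*(r_o^2 - r_i^2)
r_o = 13.5 mm, r_i = 6 mm
A = 459.458 mm^2
sigma = F/A = 2679 / 459.458
sigma = 5.831 MPa


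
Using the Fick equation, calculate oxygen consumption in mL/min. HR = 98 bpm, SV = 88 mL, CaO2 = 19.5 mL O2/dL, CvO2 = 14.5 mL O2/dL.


CO = HR*SV = 98*88/1000 = 8.624 L/min
a-v O2 diff = 19.5 - 14.5 = 5 mL/dL
VO2 = CO * (CaO2-CvO2) * 10 dL/L
VO2 = 8.624 * 5 * 10
VO2 = 431.2 mL/min


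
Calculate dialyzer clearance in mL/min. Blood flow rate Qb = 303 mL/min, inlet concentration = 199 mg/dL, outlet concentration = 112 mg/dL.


K = Qb * (Cb_in - Cb_out) / Cb_in
K = 303 * (199 - 112) / 199
K = 132.5 mL/min


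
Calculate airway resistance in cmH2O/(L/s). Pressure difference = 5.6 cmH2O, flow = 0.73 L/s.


R = dP / flow
R = 5.6 / 0.73
R = 7.671 cmH2O/(L/s)


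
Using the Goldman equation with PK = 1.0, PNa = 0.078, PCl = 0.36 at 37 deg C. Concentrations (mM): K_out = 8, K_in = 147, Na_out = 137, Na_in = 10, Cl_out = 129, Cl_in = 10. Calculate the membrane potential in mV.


Vm = (RT/F)*ln((PK*Ko + PNa*Nao + PCl*Cli)/(PK*Ki + PNa*Nai + PCl*Clo))
Numer = 22.286, Denom = 194.22
Vm = -57.86 mV


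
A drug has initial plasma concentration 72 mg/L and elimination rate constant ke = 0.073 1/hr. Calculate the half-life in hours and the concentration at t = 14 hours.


t_half = ln(2) / ke = 0.693147 / 0.073 = 9.495 hr
C(t) = C0 * exp(-ke*t) = 72 * exp(-0.073*14)
C(14) = 25.91 mg/L


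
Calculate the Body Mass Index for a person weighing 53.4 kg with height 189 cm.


BMI = weight / height^2
height = 189 cm = 1.89 m
BMI = 53.4 / 1.89^2
BMI = 14.95 kg/m^2


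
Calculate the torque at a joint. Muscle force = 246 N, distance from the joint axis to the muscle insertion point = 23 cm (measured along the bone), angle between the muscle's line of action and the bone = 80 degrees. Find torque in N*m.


Torque = F * d * sin(theta)   (moment arm = d*sin(theta))
d = 23 cm = 0.23 m
Torque = 246 * 0.23 * sin(80)
Torque = 55.72 N*m


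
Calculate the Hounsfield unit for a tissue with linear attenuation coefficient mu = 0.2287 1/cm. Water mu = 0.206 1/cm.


HU = ((mu_tissue - mu_water) / mu_water) * 1000
HU = ((0.2287 - 0.206) / 0.206) * 1000
HU = 110.2


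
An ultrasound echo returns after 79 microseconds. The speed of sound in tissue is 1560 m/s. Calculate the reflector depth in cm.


depth = c * t / 2
t = 79 us = 7.9000e-05 s
depth = 1560 * 7.9000e-05 / 2
depth = 0.06162 m = 6.162 cm


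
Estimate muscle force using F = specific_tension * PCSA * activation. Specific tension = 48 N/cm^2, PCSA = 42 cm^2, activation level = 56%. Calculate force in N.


F = sigma * PCSA * activation
F = 48 * 42 * 0.56
F = 1129 N


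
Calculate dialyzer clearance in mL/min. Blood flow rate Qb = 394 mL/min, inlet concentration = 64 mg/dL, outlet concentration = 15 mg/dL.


K = Qb * (Cb_in - Cb_out) / Cb_in
K = 394 * (64 - 15) / 64
K = 301.7 mL/min


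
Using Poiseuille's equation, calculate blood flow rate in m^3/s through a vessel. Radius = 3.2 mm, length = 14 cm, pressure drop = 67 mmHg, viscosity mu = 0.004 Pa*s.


Q = pi*r^4*dP / (8*mu*L)
r = 0.0032 m, L = 0.14 m
dP = 67 mmHg = 8932.574 Pa
Q = 6.5682e-04 m^3/s


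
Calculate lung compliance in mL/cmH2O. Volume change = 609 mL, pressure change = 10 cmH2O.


C = dV / dP
C = 609 / 10
C = 60.9 mL/cmH2O


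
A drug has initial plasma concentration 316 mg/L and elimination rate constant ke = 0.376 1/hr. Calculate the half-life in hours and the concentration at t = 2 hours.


t_half = ln(2) / ke = 0.693147 / 0.376 = 1.843 hr
C(t) = C0 * exp(-ke*t) = 316 * exp(-0.376*2)
C(2) = 149 mg/L


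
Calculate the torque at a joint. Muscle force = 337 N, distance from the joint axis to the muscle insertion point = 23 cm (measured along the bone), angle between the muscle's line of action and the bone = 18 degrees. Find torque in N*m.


Torque = F * d * sin(theta)   (moment arm = d*sin(theta))
d = 23 cm = 0.23 m
Torque = 337 * 0.23 * sin(18)
Torque = 23.95 N*m


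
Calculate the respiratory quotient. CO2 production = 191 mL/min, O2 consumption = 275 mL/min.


RQ = VCO2 / VO2
RQ = 191 / 275
RQ = 0.6945


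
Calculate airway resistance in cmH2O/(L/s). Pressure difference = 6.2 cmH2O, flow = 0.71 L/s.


R = dP / flow
R = 6.2 / 0.71
R = 8.732 cmH2O/(L/s)


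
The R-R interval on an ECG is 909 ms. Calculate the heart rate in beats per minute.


HR = 60 / RR_interval(s)
RR = 909 ms = 0.909 s
HR = 60 / 0.909 = 66.01 bpm


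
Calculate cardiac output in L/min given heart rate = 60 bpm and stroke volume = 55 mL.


CO = HR * SV
CO = 60 * 55 / 1000
CO = 3.3 L/min


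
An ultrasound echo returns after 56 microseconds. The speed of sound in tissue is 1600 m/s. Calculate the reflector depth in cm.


depth = c * t / 2
t = 56 us = 5.6000e-05 s
depth = 1600 * 5.6000e-05 / 2
depth = 0.0448 m = 4.48 cm


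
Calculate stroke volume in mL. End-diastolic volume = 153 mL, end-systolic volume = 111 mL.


SV = EDV - ESV
SV = 153 - 111
SV = 42 mL


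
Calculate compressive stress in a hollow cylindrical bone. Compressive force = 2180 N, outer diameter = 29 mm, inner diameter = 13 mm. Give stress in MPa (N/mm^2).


A = pi*(r_o^2 - r_i^2)
r_o = 14.5 mm, r_i = 6.5 mm
A = 527.788 mm^2
sigma = F/A = 2180 / 527.788
sigma = 4.13 MPa


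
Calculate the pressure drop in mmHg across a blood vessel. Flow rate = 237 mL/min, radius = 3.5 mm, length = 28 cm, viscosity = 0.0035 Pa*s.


dP = 8*mu*L*Q / (pi*r^4)
Q = 237 mL/min = 3.95e-06 m^3/s
dP = 65.6888 Pa = 65.6888 / 133.322 mmHg = 0.4927 mmHg


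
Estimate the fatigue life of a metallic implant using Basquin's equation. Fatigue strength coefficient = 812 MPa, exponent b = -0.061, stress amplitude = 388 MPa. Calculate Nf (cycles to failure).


sigma_a = sigma_f' * (2Nf)^b
2Nf = (sigma_a/sigma_f')^(1/b)
2Nf = (388/812)^(1/-0.061)
2Nf = 181040.39
Nf = 9.052e+04


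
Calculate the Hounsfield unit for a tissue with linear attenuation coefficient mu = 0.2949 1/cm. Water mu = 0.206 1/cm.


HU = ((mu_tissue - mu_water) / mu_water) * 1000
HU = ((0.2949 - 0.206) / 0.206) * 1000
HU = 431.6


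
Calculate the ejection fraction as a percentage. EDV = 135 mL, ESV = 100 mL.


SV = EDV - ESV = 135 - 100 = 35 mL
EF = SV/EDV * 100 = 35/135 * 100
EF = 25.93%


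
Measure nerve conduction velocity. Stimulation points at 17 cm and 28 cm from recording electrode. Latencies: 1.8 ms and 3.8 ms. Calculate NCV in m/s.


Distance = (28 - 17) / 100 = 0.11 m
dt = (3.8 - 1.8) / 1000 = 0.002 s
NCV = dist / dt = 55 m/s


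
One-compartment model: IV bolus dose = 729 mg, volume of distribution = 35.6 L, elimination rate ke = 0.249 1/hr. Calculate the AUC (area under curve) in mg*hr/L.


C0 = Dose/Vd = 729/35.6 = 20.4775 mg/L
AUC = C0/ke = 20.4775/0.249
AUC = 82.24 mg*hr/L


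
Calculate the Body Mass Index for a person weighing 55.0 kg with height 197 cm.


BMI = weight / height^2
height = 197 cm = 1.97 m
BMI = 55.0 / 1.97^2
BMI = 14.17 kg/m^2


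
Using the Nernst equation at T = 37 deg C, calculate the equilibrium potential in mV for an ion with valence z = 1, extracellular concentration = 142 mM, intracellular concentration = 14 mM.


E = (RT/(zF)) * ln(C_out/C_in)
T = 37 + 273.15 = 310.15 K
E = (8.314 * 310.15 / (1 * 96485)) * ln(142/14)
E = 61.92 mV


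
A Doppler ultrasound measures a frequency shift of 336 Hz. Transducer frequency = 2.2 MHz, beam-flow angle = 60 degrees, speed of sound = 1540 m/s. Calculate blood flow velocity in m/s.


v = fd * c / (2 * f0 * cos(theta))
v = 336 * 1540 / (2 * 2.2000e+06 * cos(60))
v = 0.2352 m/s


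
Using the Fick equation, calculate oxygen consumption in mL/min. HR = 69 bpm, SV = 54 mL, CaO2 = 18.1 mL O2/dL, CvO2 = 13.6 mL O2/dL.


CO = HR*SV = 69*54/1000 = 3.726 L/min
a-v O2 diff = 18.1 - 13.6 = 4.5 mL/dL
VO2 = CO * (CaO2-CvO2) * 10 dL/L
VO2 = 3.726 * 4.5 * 10
VO2 = 167.7 mL/min


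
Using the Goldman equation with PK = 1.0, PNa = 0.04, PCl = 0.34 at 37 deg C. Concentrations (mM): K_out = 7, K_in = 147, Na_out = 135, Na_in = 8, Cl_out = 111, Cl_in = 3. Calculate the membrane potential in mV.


Vm = (RT/F)*ln((PK*Ko + PNa*Nao + PCl*Cli)/(PK*Ki + PNa*Nai + PCl*Clo))
Numer = 13.42, Denom = 185.06
Vm = -70.13 mV


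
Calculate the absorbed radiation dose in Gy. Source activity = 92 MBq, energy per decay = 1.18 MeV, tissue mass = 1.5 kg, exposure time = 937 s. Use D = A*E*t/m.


A = 92 MBq = 9.2000e+07 Bq
E = 1.18 MeV = 1.89036e-13 J
D = A*E*t/m = 9.2000e+07*1.89036e-13*937/1.5
D = 0.01086 Gy


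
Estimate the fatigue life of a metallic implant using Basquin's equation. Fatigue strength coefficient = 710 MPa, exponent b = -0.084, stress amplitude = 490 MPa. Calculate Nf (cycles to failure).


sigma_a = sigma_f' * (2Nf)^b
2Nf = (sigma_a/sigma_f')^(1/b)
2Nf = (490/710)^(1/-0.084)
2Nf = 82.681426
Nf = 41.34


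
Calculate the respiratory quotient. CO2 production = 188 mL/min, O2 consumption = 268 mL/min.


RQ = VCO2 / VO2
RQ = 188 / 268
RQ = 0.7015


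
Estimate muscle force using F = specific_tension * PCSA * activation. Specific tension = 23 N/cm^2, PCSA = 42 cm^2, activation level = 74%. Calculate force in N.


F = sigma * PCSA * activation
F = 23 * 42 * 0.74
F = 714.8 N


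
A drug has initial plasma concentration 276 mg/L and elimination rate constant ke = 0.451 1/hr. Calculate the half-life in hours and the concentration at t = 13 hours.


t_half = ln(2) / ke = 0.693147 / 0.451 = 1.537 hr
C(t) = C0 * exp(-ke*t) = 276 * exp(-0.451*13)
C(13) = 0.7846 mg/L


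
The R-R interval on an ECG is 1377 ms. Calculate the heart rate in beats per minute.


HR = 60 / RR_interval(s)
RR = 1377 ms = 1.377 s
HR = 60 / 1.377 = 43.57 bpm


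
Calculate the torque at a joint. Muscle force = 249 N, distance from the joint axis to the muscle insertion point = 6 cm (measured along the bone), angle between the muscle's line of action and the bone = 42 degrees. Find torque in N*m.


Torque = F * d * sin(theta)   (moment arm = d*sin(theta))
d = 6 cm = 0.06 m
Torque = 249 * 0.06 * sin(42)
Torque = 9.997 N*m


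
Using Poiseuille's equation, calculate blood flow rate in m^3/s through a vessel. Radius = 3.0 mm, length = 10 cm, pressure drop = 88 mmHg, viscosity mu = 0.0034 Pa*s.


Q = pi*r^4*dP / (8*mu*L)
r = 0.003 m, L = 0.1 m
dP = 88 mmHg = 11732.336 Pa
Q = 0.001098 m^3/s


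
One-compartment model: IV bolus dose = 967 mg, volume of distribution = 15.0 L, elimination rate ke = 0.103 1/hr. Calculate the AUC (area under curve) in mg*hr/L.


C0 = Dose/Vd = 967/15.0 = 64.4667 mg/L
AUC = C0/ke = 64.4667/0.103
AUC = 625.9 mg*hr/L


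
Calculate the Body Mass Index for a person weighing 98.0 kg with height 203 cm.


BMI = weight / height^2
height = 203 cm = 2.03 m
BMI = 98.0 / 2.03^2
BMI = 23.78 kg/m^2


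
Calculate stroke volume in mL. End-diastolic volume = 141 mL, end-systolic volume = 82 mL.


SV = EDV - ESV
SV = 141 - 82
SV = 59 mL


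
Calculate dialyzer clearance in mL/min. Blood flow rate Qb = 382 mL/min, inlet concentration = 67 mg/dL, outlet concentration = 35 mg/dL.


K = Qb * (Cb_in - Cb_out) / Cb_in
K = 382 * (67 - 35) / 67
K = 182.4 mL/min


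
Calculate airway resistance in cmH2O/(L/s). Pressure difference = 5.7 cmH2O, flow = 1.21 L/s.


R = dP / flow
R = 5.7 / 1.21
R = 4.711 cmH2O/(L/s)


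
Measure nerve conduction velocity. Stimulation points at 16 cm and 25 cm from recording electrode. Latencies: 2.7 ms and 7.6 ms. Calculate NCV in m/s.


Distance = (25 - 16) / 100 = 0.09 m
dt = (7.6 - 2.7) / 1000 = 0.0049 s
NCV = dist / dt = 18.37 m/s


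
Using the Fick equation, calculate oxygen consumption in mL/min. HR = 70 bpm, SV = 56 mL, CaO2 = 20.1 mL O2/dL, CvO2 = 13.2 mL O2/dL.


CO = HR*SV = 70*56/1000 = 3.92 L/min
a-v O2 diff = 20.1 - 13.2 = 6.9 mL/dL
VO2 = CO * (CaO2-CvO2) * 10 dL/L
VO2 = 3.92 * 6.9 * 10
VO2 = 270.5 mL/min


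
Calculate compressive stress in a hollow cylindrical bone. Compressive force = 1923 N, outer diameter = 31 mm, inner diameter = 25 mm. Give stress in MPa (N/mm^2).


A = pi*(r_o^2 - r_i^2)
r_o = 15.5 mm, r_i = 12.5 mm
A = 263.894 mm^2
sigma = F/A = 1923 / 263.894
sigma = 7.287 MPa


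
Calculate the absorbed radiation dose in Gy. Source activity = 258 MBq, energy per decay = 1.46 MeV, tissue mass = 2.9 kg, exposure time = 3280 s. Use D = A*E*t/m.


A = 258 MBq = 2.5800e+08 Bq
E = 1.46 MeV = 2.33892e-13 J
D = A*E*t/m = 2.5800e+08*2.33892e-13*3280/2.9
D = 0.06825 Gy


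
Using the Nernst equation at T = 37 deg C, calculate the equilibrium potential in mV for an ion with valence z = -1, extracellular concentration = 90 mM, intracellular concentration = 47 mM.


E = (RT/(zF)) * ln(C_out/C_in)
T = 37 + 273.15 = 310.15 K
E = (8.314 * 310.15 / (-1 * 96485)) * ln(90/47)
E = -17.36 mV


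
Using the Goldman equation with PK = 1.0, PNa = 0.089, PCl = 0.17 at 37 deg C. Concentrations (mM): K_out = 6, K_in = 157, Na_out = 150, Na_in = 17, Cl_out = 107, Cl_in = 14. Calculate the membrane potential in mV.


Vm = (RT/F)*ln((PK*Ko + PNa*Nao + PCl*Cli)/(PK*Ki + PNa*Nai + PCl*Clo))
Numer = 21.73, Denom = 176.703
Vm = -56.01 mV


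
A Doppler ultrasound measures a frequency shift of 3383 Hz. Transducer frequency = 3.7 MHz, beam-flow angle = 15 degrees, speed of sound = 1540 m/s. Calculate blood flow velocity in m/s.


v = fd * c / (2 * f0 * cos(theta))
v = 3383 * 1540 / (2 * 3.7000e+06 * cos(15))
v = 0.7289 m/s


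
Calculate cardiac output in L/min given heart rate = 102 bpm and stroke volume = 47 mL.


CO = HR * SV
CO = 102 * 47 / 1000
CO = 4.794 L/min


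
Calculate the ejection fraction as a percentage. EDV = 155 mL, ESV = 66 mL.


SV = EDV - ESV = 155 - 66 = 89 mL
EF = SV/EDV * 100 = 89/155 * 100
EF = 57.42%


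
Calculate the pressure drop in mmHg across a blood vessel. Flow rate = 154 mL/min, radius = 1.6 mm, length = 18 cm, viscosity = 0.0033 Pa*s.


dP = 8*mu*L*Q / (pi*r^4)
Q = 154 mL/min = 2.56667e-06 m^3/s
dP = 592.402 Pa = 592.402 / 133.322 mmHg = 4.443 mmHg


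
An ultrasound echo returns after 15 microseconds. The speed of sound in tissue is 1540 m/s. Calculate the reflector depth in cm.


depth = c * t / 2
t = 15 us = 1.5000e-05 s
depth = 1540 * 1.5000e-05 / 2
depth = 0.01155 m = 1.155 cm


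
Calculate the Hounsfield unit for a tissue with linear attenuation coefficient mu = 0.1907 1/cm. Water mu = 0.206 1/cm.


HU = ((mu_tissue - mu_water) / mu_water) * 1000
HU = ((0.1907 - 0.206) / 0.206) * 1000
HU = -74.27


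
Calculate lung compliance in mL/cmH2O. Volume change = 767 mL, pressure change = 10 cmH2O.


C = dV / dP
C = 767 / 10
C = 76.7 mL/cmH2O


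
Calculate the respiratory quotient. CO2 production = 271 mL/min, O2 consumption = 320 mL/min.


RQ = VCO2 / VO2
RQ = 271 / 320
RQ = 0.8469


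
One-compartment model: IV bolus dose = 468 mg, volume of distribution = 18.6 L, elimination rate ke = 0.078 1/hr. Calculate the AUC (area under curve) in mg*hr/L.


C0 = Dose/Vd = 468/18.6 = 25.1613 mg/L
AUC = C0/ke = 25.1613/0.078
AUC = 322.6 mg*hr/L


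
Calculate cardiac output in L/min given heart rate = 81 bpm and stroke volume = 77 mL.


CO = HR * SV
CO = 81 * 77 / 1000
CO = 6.237 L/min


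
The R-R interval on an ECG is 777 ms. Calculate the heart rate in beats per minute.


HR = 60 / RR_interval(s)
RR = 777 ms = 0.777 s
HR = 60 / 0.777 = 77.22 bpm


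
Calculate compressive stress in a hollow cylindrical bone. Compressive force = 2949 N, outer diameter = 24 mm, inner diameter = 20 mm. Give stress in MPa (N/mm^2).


A = pi*(r_o^2 - r_i^2)
r_o = 12 mm, r_i = 10 mm
A = 138.23 mm^2
sigma = F/A = 2949 / 138.23
sigma = 21.33 MPa


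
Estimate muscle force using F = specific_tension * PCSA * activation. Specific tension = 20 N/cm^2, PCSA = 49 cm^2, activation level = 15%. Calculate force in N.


F = sigma * PCSA * activation
F = 20 * 49 * 0.15
F = 147 N


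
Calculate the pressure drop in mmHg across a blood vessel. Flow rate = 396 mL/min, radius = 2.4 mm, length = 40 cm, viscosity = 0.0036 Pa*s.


dP = 8*mu*L*Q / (pi*r^4)
Q = 396 mL/min = 6.6e-06 m^3/s
dP = 729.46 Pa = 729.46 / 133.322 mmHg = 5.471 mmHg


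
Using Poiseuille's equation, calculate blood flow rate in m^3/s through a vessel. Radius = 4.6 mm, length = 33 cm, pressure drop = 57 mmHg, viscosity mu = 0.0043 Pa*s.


Q = pi*r^4*dP / (8*mu*L)
r = 0.0046 m, L = 0.33 m
dP = 57 mmHg = 7599.354 Pa
Q = 9.4164e-04 m^3/s


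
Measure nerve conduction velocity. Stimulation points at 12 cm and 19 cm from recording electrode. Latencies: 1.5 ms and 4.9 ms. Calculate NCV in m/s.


Distance = (19 - 12) / 100 = 0.07 m
dt = (4.9 - 1.5) / 1000 = 0.0034 s
NCV = dist / dt = 20.59 m/s


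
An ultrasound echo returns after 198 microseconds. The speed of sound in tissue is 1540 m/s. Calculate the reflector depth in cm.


depth = c * t / 2
t = 198 us = 1.9800e-04 s
depth = 1540 * 1.9800e-04 / 2
depth = 0.15246 m = 15.246 cm


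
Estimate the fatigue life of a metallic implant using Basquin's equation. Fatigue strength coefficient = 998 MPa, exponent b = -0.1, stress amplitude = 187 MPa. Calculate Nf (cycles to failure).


sigma_a = sigma_f' * (2Nf)^b
2Nf = (sigma_a/sigma_f')^(1/b)
2Nf = (187/998)^(1/-0.1)
2Nf = 18745168
Nf = 9.3726e+06


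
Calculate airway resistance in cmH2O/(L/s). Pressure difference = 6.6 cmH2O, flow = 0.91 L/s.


R = dP / flow
R = 6.6 / 0.91
R = 7.253 cmH2O/(L/s)


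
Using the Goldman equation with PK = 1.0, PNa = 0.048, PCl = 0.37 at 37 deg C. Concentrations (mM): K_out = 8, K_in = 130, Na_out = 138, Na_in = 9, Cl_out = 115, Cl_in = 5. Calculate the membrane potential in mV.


Vm = (RT/F)*ln((PK*Ko + PNa*Nao + PCl*Cli)/(PK*Ki + PNa*Nai + PCl*Clo))
Numer = 16.474, Denom = 172.982
Vm = -62.84 mV


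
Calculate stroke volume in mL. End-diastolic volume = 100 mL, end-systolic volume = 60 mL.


SV = EDV - ESV
SV = 100 - 60
SV = 40 mL


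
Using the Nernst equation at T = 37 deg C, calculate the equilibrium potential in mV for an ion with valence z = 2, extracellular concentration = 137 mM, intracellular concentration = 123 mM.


E = (RT/(zF)) * ln(C_out/C_in)
T = 37 + 273.15 = 310.15 K
E = (8.314 * 310.15 / (2 * 96485)) * ln(137/123)
E = 1.44 mV


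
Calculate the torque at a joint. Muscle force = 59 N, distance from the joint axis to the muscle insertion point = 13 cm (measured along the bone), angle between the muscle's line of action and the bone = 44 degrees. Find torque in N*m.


Torque = F * d * sin(theta)   (moment arm = d*sin(theta))
d = 13 cm = 0.13 m
Torque = 59 * 0.13 * sin(44)
Torque = 5.328 N*m


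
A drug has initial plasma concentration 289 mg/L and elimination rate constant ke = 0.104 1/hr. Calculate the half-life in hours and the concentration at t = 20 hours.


t_half = ln(2) / ke = 0.693147 / 0.104 = 6.665 hr
C(t) = C0 * exp(-ke*t) = 289 * exp(-0.104*20)
C(20) = 36.1 mg/L


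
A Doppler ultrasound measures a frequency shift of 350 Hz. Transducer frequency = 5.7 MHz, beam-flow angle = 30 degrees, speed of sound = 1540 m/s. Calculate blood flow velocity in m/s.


v = fd * c / (2 * f0 * cos(theta))
v = 350 * 1540 / (2 * 5.7000e+06 * cos(30))
v = 0.0546 m/s


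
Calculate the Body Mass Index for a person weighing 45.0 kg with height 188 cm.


BMI = weight / height^2
height = 188 cm = 1.88 m
BMI = 45.0 / 1.88^2
BMI = 12.73 kg/m^2


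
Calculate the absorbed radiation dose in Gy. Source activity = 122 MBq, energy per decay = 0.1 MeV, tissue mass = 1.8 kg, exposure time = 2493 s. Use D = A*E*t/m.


A = 122 MBq = 1.2200e+08 Bq
E = 0.1 MeV = 1.602e-14 J
D = A*E*t/m = 1.2200e+08*1.602e-14*2493/1.8
D = 0.002707 Gy


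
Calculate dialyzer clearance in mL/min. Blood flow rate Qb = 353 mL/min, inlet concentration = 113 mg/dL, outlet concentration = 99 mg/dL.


K = Qb * (Cb_in - Cb_out) / Cb_in
K = 353 * (113 - 99) / 113
K = 43.73 mL/min


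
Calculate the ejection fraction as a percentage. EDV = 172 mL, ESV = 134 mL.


SV = EDV - ESV = 172 - 134 = 38 mL
EF = SV/EDV * 100 = 38/172 * 100
EF = 22.09%


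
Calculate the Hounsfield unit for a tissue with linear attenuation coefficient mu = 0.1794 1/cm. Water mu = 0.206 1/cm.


HU = ((mu_tissue - mu_water) / mu_water) * 1000
HU = ((0.1794 - 0.206) / 0.206) * 1000
HU = -129.1


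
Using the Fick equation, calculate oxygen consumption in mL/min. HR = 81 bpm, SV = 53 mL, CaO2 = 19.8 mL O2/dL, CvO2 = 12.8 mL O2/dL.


CO = HR*SV = 81*53/1000 = 4.293 L/min
a-v O2 diff = 19.8 - 12.8 = 7 mL/dL
VO2 = CO * (CaO2-CvO2) * 10 dL/L
VO2 = 4.293 * 7 * 10
VO2 = 300.5 mL/min


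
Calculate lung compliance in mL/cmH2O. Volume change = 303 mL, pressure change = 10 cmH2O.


C = dV / dP
C = 303 / 10
C = 30.3 mL/cmH2O


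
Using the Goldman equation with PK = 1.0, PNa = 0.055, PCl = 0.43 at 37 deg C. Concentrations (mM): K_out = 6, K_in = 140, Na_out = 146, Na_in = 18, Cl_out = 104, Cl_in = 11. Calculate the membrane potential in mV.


Vm = (RT/F)*ln((PK*Ko + PNa*Nao + PCl*Cli)/(PK*Ki + PNa*Nai + PCl*Clo))
Numer = 18.76, Denom = 185.71
Vm = -61.27 mV


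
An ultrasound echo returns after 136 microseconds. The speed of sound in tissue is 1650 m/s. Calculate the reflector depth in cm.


depth = c * t / 2
t = 136 us = 1.3600e-04 s
depth = 1650 * 1.3600e-04 / 2
depth = 0.1122 m = 11.22 cm


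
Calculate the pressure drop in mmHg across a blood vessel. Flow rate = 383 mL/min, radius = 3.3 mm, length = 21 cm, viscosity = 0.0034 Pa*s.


dP = 8*mu*L*Q / (pi*r^4)
Q = 383 mL/min = 6.38333e-06 m^3/s
dP = 97.8656 Pa = 97.8656 / 133.322 mmHg = 0.7341 mmHg


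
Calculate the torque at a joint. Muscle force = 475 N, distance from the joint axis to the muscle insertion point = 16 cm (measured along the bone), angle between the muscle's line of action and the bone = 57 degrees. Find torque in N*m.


Torque = F * d * sin(theta)   (moment arm = d*sin(theta))
d = 16 cm = 0.16 m
Torque = 475 * 0.16 * sin(57)
Torque = 63.74 N*m


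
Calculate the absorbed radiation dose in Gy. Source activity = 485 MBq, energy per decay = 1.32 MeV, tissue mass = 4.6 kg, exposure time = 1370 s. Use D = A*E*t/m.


A = 485 MBq = 4.8500e+08 Bq
E = 1.32 MeV = 2.11464e-13 J
D = A*E*t/m = 4.8500e+08*2.11464e-13*1370/4.6
D = 0.03055 Gy


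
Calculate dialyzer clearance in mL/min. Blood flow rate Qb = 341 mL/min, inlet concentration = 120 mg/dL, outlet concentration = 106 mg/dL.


K = Qb * (Cb_in - Cb_out) / Cb_in
K = 341 * (120 - 106) / 120
K = 39.78 mL/min


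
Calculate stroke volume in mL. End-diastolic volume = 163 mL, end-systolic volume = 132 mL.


SV = EDV - ESV
SV = 163 - 132
SV = 31 mL


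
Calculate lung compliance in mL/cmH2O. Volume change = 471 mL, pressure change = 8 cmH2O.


C = dV / dP
C = 471 / 8
C = 58.88 mL/cmH2O


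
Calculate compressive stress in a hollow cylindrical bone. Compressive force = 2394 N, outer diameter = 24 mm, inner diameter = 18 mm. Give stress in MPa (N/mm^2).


A = pi*(r_o^2 - r_i^2)
r_o = 12 mm, r_i = 9 mm
A = 197.92 mm^2
sigma = F/A = 2394 / 197.92
sigma = 12.1 MPa


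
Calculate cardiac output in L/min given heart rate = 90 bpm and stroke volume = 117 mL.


CO = HR * SV
CO = 90 * 117 / 1000
CO = 10.53 L/min


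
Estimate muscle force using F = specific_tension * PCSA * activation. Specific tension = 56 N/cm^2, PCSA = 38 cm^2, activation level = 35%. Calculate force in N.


F = sigma * PCSA * activation
F = 56 * 38 * 0.35
F = 744.8 N


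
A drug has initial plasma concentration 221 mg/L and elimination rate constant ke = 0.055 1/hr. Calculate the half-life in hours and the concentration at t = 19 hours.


t_half = ln(2) / ke = 0.693147 / 0.055 = 12.6 hr
C(t) = C0 * exp(-ke*t) = 221 * exp(-0.055*19)
C(19) = 77.72 mg/L


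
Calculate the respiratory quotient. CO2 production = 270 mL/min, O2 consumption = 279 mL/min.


RQ = VCO2 / VO2
RQ = 270 / 279
RQ = 0.9677


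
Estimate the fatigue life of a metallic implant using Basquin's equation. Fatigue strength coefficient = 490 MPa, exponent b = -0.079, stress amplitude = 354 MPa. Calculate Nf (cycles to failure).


sigma_a = sigma_f' * (2Nf)^b
2Nf = (sigma_a/sigma_f')^(1/b)
2Nf = (354/490)^(1/-0.079)
2Nf = 61.27042
Nf = 30.64


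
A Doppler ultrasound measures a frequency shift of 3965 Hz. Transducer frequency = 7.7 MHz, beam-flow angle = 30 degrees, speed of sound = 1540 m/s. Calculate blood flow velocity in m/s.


v = fd * c / (2 * f0 * cos(theta))
v = 3965 * 1540 / (2 * 7.7000e+06 * cos(30))
v = 0.4578 m/s


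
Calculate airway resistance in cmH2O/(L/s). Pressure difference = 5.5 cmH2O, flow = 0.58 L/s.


R = dP / flow
R = 5.5 / 0.58
R = 9.483 cmH2O/(L/s)


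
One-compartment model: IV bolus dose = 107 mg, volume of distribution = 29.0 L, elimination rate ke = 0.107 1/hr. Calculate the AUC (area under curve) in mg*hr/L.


C0 = Dose/Vd = 107/29.0 = 3.68966 mg/L
AUC = C0/ke = 3.68966/0.107
AUC = 34.48 mg*hr/L


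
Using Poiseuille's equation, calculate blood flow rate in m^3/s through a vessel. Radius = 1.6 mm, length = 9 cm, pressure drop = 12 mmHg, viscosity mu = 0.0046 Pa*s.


Q = pi*r^4*dP / (8*mu*L)
r = 0.0016 m, L = 0.09 m
dP = 12 mmHg = 1599.864 Pa
Q = 9.9454e-06 m^3/s


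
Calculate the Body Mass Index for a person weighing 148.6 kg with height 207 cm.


BMI = weight / height^2
height = 207 cm = 2.07 m
BMI = 148.6 / 2.07^2
BMI = 34.68 kg/m^2


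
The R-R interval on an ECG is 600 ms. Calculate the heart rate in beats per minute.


HR = 60 / RR_interval(s)
RR = 600 ms = 0.6 s
HR = 60 / 0.6 = 100 bpm


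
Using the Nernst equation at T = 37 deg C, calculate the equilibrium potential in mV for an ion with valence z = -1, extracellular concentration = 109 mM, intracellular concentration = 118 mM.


E = (RT/(zF)) * ln(C_out/C_in)
T = 37 + 273.15 = 310.15 K
E = (8.314 * 310.15 / (-1 * 96485)) * ln(109/118)
E = 2.12 mV


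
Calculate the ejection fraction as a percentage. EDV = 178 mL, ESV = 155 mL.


SV = EDV - ESV = 178 - 155 = 23 mL
EF = SV/EDV * 100 = 23/178 * 100
EF = 12.92%


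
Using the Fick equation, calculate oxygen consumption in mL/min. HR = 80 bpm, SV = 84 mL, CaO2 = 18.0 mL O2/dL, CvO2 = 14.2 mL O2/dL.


CO = HR*SV = 80*84/1000 = 6.72 L/min
a-v O2 diff = 18.0 - 14.2 = 3.8 mL/dL
VO2 = CO * (CaO2-CvO2) * 10 dL/L
VO2 = 6.72 * 3.8 * 10
VO2 = 255.4 mL/min


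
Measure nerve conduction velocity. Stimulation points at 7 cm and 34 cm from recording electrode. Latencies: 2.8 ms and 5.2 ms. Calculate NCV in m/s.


Distance = (34 - 7) / 100 = 0.27 m
dt = (5.2 - 2.8) / 1000 = 0.0024 s
NCV = dist / dt = 112.5 m/s


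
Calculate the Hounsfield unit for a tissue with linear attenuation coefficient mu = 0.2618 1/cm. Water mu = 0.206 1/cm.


HU = ((mu_tissue - mu_water) / mu_water) * 1000
HU = ((0.2618 - 0.206) / 0.206) * 1000
HU = 270.9


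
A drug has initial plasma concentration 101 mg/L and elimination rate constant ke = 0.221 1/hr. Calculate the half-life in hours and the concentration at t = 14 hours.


t_half = ln(2) / ke = 0.693147 / 0.221 = 3.136 hr
C(t) = C0 * exp(-ke*t) = 101 * exp(-0.221*14)
C(14) = 4.577 mg/L


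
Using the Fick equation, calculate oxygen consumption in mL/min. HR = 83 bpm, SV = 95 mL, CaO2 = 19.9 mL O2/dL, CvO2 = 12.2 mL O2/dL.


CO = HR*SV = 83*95/1000 = 7.885 L/min
a-v O2 diff = 19.9 - 12.2 = 7.7 mL/dL
VO2 = CO * (CaO2-CvO2) * 10 dL/L
VO2 = 7.885 * 7.7 * 10
VO2 = 607.1 mL/min


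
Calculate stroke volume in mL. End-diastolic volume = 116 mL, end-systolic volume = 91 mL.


SV = EDV - ESV
SV = 116 - 91
SV = 25 mL


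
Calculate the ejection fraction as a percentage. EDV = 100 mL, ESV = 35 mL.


SV = EDV - ESV = 100 - 35 = 65 mL
EF = SV/EDV * 100 = 65/100 * 100
EF = 65%


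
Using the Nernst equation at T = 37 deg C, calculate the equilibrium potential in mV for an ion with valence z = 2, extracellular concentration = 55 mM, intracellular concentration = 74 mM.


E = (RT/(zF)) * ln(C_out/C_in)
T = 37 + 273.15 = 310.15 K
E = (8.314 * 310.15 / (2 * 96485)) * ln(55/74)
E = -3.965 mV


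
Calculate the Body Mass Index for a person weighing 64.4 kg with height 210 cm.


BMI = weight / height^2
height = 210 cm = 2.1 m
BMI = 64.4 / 2.1^2
BMI = 14.6 kg/m^2


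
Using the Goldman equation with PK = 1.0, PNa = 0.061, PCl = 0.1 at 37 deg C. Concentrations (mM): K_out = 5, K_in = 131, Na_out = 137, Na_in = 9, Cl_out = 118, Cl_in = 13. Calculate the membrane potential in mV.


Vm = (RT/F)*ln((PK*Ko + PNa*Nao + PCl*Cli)/(PK*Ki + PNa*Nai + PCl*Clo))
Numer = 14.657, Denom = 143.349
Vm = -60.94 mV


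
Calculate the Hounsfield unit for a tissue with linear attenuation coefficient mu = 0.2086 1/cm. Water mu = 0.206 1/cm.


HU = ((mu_tissue - mu_water) / mu_water) * 1000
HU = ((0.2086 - 0.206) / 0.206) * 1000
HU = 12.62


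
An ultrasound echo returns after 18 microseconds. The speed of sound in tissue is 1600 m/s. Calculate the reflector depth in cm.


depth = c * t / 2
t = 18 us = 1.8000e-05 s
depth = 1600 * 1.8000e-05 / 2
depth = 0.0144 m = 1.44 cm


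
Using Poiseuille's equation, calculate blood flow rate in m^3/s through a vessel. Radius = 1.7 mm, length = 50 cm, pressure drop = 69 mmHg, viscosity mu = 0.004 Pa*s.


Q = pi*r^4*dP / (8*mu*L)
r = 0.0017 m, L = 0.5 m
dP = 69 mmHg = 9199.218 Pa
Q = 1.5086e-05 m^3/s


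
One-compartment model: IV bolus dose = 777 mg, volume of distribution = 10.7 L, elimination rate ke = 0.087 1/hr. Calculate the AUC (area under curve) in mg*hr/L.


C0 = Dose/Vd = 777/10.7 = 72.6168 mg/L
AUC = C0/ke = 72.6168/0.087
AUC = 834.7 mg*hr/L


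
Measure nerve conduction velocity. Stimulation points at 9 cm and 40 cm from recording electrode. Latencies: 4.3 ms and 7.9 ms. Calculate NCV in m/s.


Distance = (40 - 9) / 100 = 0.31 m
dt = (7.9 - 4.3) / 1000 = 0.0036 s
NCV = dist / dt = 86.11 m/s


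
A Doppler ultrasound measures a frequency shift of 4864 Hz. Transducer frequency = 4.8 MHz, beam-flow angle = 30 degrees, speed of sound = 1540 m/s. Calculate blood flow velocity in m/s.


v = fd * c / (2 * f0 * cos(theta))
v = 4864 * 1540 / (2 * 4.8000e+06 * cos(30))
v = 0.901 m/s


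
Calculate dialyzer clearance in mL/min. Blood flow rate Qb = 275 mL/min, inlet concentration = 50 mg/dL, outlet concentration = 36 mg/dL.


K = Qb * (Cb_in - Cb_out) / Cb_in
K = 275 * (50 - 36) / 50
K = 77 mL/min


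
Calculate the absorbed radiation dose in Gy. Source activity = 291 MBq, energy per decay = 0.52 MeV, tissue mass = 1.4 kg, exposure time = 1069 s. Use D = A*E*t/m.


A = 291 MBq = 2.9100e+08 Bq
E = 0.52 MeV = 8.3304e-14 J
D = A*E*t/m = 2.9100e+08*8.3304e-14*1069/1.4
D = 0.01851 Gy


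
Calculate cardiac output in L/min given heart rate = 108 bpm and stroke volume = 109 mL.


CO = HR * SV
CO = 108 * 109 / 1000
CO = 11.77 L/min


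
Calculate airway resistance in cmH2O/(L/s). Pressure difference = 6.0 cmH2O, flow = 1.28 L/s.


R = dP / flow
R = 6.0 / 1.28
R = 4.688 cmH2O/(L/s)


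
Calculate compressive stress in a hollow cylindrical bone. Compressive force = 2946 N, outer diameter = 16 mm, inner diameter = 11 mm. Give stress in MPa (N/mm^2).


A = pi*(r_o^2 - r_i^2)
r_o = 8 mm, r_i = 5.5 mm
A = 106.029 mm^2
sigma = F/A = 2946 / 106.029
sigma = 27.78 MPa


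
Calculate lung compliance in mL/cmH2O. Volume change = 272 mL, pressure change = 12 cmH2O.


C = dV / dP
C = 272 / 12
C = 22.67 mL/cmH2O


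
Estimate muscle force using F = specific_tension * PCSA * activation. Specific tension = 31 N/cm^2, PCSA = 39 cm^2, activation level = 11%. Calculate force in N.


F = sigma * PCSA * activation
F = 31 * 39 * 0.11
F = 133 N


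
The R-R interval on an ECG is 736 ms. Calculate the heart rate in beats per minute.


HR = 60 / RR_interval(s)
RR = 736 ms = 0.736 s
HR = 60 / 0.736 = 81.52 bpm


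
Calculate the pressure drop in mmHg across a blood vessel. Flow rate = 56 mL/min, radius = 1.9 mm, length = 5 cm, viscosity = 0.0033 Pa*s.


dP = 8*mu*L*Q / (pi*r^4)
Q = 56 mL/min = 9.33333e-07 m^3/s
dP = 30.0917 Pa = 30.0917 / 133.322 mmHg = 0.2257 mmHg


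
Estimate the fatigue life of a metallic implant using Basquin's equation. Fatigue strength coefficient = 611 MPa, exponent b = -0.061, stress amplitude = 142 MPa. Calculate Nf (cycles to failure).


sigma_a = sigma_f' * (2Nf)^b
2Nf = (sigma_a/sigma_f')^(1/b)
2Nf = (142/611)^(1/-0.061)
2Nf = 2.4512705e+10
Nf = 1.2256e+10


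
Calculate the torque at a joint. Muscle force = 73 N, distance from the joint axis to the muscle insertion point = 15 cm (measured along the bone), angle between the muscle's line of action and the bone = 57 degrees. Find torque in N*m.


Torque = F * d * sin(theta)   (moment arm = d*sin(theta))
d = 15 cm = 0.15 m
Torque = 73 * 0.15 * sin(57)
Torque = 9.183 N*m


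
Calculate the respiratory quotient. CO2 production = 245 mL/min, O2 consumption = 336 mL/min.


RQ = VCO2 / VO2
RQ = 245 / 336
RQ = 0.7292


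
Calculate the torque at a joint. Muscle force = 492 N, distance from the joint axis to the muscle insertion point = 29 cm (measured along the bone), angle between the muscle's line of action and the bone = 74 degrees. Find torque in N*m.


Torque = F * d * sin(theta)   (moment arm = d*sin(theta))
d = 29 cm = 0.29 m
Torque = 492 * 0.29 * sin(74)
Torque = 137.2 N*m


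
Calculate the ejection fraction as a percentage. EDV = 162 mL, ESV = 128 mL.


SV = EDV - ESV = 162 - 128 = 34 mL
EF = SV/EDV * 100 = 34/162 * 100
EF = 20.99%


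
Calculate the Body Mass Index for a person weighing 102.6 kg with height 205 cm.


BMI = weight / height^2
height = 205 cm = 2.05 m
BMI = 102.6 / 2.05^2
BMI = 24.41 kg/m^2


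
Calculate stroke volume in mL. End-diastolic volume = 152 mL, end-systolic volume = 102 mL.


SV = EDV - ESV
SV = 152 - 102
SV = 50 mL


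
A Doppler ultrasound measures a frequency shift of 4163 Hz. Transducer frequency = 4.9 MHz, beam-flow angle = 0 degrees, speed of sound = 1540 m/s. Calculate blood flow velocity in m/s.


v = fd * c / (2 * f0 * cos(theta))
v = 4163 * 1540 / (2 * 4.9000e+06 * cos(0))
v = 0.6542 m/s


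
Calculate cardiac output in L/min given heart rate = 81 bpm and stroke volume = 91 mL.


CO = HR * SV
CO = 81 * 91 / 1000
CO = 7.371 L/min


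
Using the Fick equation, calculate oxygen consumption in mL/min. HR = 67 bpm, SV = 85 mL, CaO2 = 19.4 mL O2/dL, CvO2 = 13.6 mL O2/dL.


CO = HR*SV = 67*85/1000 = 5.695 L/min
a-v O2 diff = 19.4 - 13.6 = 5.8 mL/dL
VO2 = CO * (CaO2-CvO2) * 10 dL/L
VO2 = 5.695 * 5.8 * 10
VO2 = 330.3 mL/min


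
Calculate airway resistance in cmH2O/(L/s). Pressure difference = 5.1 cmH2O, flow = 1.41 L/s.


R = dP / flow
R = 5.1 / 1.41
R = 3.617 cmH2O/(L/s)


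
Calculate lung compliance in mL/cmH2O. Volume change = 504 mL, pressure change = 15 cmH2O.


C = dV / dP
C = 504 / 15
C = 33.6 mL/cmH2O


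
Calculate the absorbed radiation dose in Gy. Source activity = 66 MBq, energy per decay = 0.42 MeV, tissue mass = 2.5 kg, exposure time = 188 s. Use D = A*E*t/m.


A = 66 MBq = 6.6000e+07 Bq
E = 0.42 MeV = 6.7284e-14 J
D = A*E*t/m = 6.6000e+07*6.7284e-14*188/2.5
D = 3.3394e-04 Gy


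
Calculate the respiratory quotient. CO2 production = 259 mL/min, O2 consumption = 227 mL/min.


RQ = VCO2 / VO2
RQ = 259 / 227
RQ = 1.141


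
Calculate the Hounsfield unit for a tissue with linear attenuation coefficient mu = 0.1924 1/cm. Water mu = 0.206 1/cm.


HU = ((mu_tissue - mu_water) / mu_water) * 1000
HU = ((0.1924 - 0.206) / 0.206) * 1000
HU = -66.02


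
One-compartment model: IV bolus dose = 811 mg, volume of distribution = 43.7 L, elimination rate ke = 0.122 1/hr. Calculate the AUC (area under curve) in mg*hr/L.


C0 = Dose/Vd = 811/43.7 = 18.5584 mg/L
AUC = C0/ke = 18.5584/0.122
AUC = 152.1 mg*hr/L


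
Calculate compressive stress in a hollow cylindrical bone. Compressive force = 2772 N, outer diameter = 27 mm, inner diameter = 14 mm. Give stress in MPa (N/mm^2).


A = pi*(r_o^2 - r_i^2)
r_o = 13.5 mm, r_i = 7 mm
A = 418.617 mm^2
sigma = F/A = 2772 / 418.617
sigma = 6.622 MPa


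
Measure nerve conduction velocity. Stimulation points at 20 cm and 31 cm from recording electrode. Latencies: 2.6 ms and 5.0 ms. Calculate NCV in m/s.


Distance = (31 - 20) / 100 = 0.11 m
dt = (5.0 - 2.6) / 1000 = 0.0024 s
NCV = dist / dt = 45.83 m/s


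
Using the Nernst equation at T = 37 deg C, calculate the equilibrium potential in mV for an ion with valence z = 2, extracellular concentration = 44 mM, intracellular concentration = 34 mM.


E = (RT/(zF)) * ln(C_out/C_in)
T = 37 + 273.15 = 310.15 K
E = (8.314 * 310.15 / (2 * 96485)) * ln(44/34)
E = 3.445 mV


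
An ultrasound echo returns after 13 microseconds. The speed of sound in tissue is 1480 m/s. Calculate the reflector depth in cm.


depth = c * t / 2
t = 13 us = 1.3000e-05 s
depth = 1480 * 1.3000e-05 / 2
depth = 0.00962 m = 0.962 cm


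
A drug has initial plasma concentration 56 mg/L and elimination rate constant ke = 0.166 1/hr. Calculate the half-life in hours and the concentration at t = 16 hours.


t_half = ln(2) / ke = 0.693147 / 0.166 = 4.176 hr
C(t) = C0 * exp(-ke*t) = 56 * exp(-0.166*16)
C(16) = 3.933 mg/L


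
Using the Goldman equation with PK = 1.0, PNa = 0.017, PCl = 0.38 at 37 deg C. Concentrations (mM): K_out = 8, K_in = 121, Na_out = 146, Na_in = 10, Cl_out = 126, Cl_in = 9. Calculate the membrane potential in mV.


Vm = (RT/F)*ln((PK*Ko + PNa*Nao + PCl*Cli)/(PK*Ki + PNa*Nai + PCl*Clo))
Numer = 13.902, Denom = 169.05
Vm = -66.76 mV
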